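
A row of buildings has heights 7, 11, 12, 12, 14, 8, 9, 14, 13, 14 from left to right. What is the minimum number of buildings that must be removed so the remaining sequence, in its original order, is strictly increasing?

5

Fewest deletions = n − (longest strictly increasing subsequence).
Patience tails:
7 → extends → [7]
11 → extends → [7, 11]
12 → extends → [7, 11, 12]
12 → already a tail → [7, 11, 12]
14 → extends → [7, 11, 12, 14]
8 → replaces 11 → [7, 8, 12, 14]
9 → replaces 12 → [7, 8, 9, 14]
14 → already a tail → [7, 8, 9, 14]
13 → replaces 14 → [7, 8, 9, 13]
14 → extends → [7, 8, 9, 13, 14]
Longest strictly increasing subsequence has length 5, so deletions = 10 − 5 = 5.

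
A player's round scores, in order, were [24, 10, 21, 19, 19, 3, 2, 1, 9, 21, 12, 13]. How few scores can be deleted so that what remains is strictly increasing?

8

Fewest deletions = n − (longest strictly increasing subsequence).
Patience tails:
24 → extends → [24]
10 → replaces 24 → [10]
21 → extends → [10, 21]
19 → replaces 21 → [10, 19]
19 → already a tail → [10, 19]
3 → replaces 10 → [3, 19]
2 → replaces 3 → [2, 19]
1 → replaces 2 → [1, 19]
9 → replaces 19 → [1, 9]
21 → extends → [1, 9, 21]
12 → replaces 21 → [1, 9, 12]
13 → extends → [1, 9, 12, 13]
Longest strictly increasing subsequence has length 4, so deletions = 12 − 4 = 8.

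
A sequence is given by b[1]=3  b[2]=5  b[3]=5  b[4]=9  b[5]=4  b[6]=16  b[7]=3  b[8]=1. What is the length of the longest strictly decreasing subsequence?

Let dp[i] be the longest strictly decreasing subsequence ending at i:
i:      1  2  3  4  5  6  7  8
b[i]:   3  5  5  9  4 16  3  1
dp:     1  1  1  1  2  1  3  4
Maximum is 4.

4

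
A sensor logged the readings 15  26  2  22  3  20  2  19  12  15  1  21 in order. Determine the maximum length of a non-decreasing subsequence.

Let dp[i] be the length of the longest such subsequence ending at index i:
i:      1  2  3  4  5  6  7  8  9 10 11 12
a[i]:  15 26  2 22  3 20  2 19 12 15  1 21
dp:     1  2  1  2  2  3  2  3  3  4  1  5
Maximum dp value is 5.

5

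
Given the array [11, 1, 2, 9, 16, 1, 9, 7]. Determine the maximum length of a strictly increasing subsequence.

Track the smallest tail for each achievable length (strict):
11 → extends → [11]
1 → replaces 11 → [1]
2 → extends → [1, 2]
9 → extends → [1, 2, 9]
16 → extends → [1, 2, 9, 16]
1 → already a tail → [1, 2, 9, 16]
9 → already a tail → [1, 2, 9, 16]
7 → replaces 9 → [1, 2, 7, 16]
Four tails, so the longest strictly increasing subsequence has length 4 (e.g. 1, 2, 9, 16).

4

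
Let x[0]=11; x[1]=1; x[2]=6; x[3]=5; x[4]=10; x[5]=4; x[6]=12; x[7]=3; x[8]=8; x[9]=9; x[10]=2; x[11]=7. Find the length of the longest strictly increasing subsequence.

Track the smallest tail for each achievable length (strict):
11 → extends → [11]
1 → replaces 11 → [1]
6 → extends → [1, 6]
5 → replaces 6 → [1, 5]
10 → extends → [1, 5, 10]
4 → replaces 5 → [1, 4, 10]
12 → extends → [1, 4, 10, 12]
3 → replaces 4 → [1, 3, 10, 12]
8 → replaces 10 → [1, 3, 8, 12]
9 → replaces 12 → [1, 3, 8, 9]
2 → replaces 3 → [1, 2, 8, 9]
7 → replaces 8 → [1, 2, 7, 9]
Four tails, so the longest strictly increasing subsequence has length 4 (e.g. 1, 6, 10, 12).

4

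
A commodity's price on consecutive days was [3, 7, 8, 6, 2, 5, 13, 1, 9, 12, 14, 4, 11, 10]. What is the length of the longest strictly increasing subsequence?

Track the smallest tail for each achievable length (strict):
3 → extends → [3]
7 → extends → [3, 7]
8 → extends → [3, 7, 8]
6 → replaces 7 → [3, 6, 8]
2 → replaces 3 → [2, 6, 8]
5 → replaces 6 → [2, 5, 8]
13 → extends → [2, 5, 8, 13]
1 → replaces 2 → [1, 5, 8, 13]
9 → replaces 13 → [1, 5, 8, 9]
12 → extends → [1, 5, 8, 9, 12]
14 → extends → [1, 5, 8, 9, 12, 14]
4 → replaces 5 → [1, 4, 8, 9, 12, 14]
11 → replaces 12 → [1, 4, 8, 9, 11, 14]
10 → replaces 11 → [1, 4, 8, 9, 10, 14]
Six tails, so the longest strictly increasing subsequence has length 6 (e.g. 3, 7, 8, 9, 12, 14).

6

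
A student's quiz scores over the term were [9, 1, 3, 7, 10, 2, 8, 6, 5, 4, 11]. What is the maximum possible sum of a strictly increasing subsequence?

32

Let S[i] be the best sum of a strictly increasing subsequence ending at i:
i:      1  2  3  4  5  6  7  8  9 10 11
a[i]:   9  1  3  7 10  2  8  6  5  4 11
S:      9  1  4 11 21  3 19 10  9  8 32
Maximum is 32 (e.g. 1 + 3 + 7 + 10 + 11).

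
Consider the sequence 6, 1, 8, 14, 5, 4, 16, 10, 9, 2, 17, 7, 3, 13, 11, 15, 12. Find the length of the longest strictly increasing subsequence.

5

Track the smallest tail for each achievable length (strict):
6 → extends → [6]
1 → replaces 6 → [1]
8 → extends → [1, 8]
14 → extends → [1, 8, 14]
5 → replaces 8 → [1, 5, 14]
4 → replaces 5 → [1, 4, 14]
16 → extends → [1, 4, 14, 16]
10 → replaces 14 → [1, 4, 10, 16]
9 → replaces 10 → [1, 4, 9, 16]
2 → replaces 4 → [1, 2, 9, 16]
17 → extends → [1, 2, 9, 16, 17]
7 → replaces 9 → [1, 2, 7, 16, 17]
3 → replaces 7 → [1, 2, 3, 16, 17]
13 → replaces 16 → [1, 2, 3, 13, 17]
11 → replaces 13 → [1, 2, 3, 11, 17]
15 → replaces 17 → [1, 2, 3, 11, 15]
12 → replaces 15 → [1, 2, 3, 11, 12]
Five tails, so the longest strictly increasing subsequence has length 5 (e.g. 6, 8, 14, 16, 17).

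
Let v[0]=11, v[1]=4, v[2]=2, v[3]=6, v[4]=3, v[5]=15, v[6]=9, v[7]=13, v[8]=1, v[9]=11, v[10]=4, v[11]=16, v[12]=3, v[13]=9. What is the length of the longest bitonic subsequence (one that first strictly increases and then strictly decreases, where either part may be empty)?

7

inc[i] = longest strictly increasing subsequence ending at i; dec[i] = longest strictly decreasing subsequence starting at i:
i:      0  1  2  3  4  5  6  7  8  9 10 11 12 13
v[i]:  11  4  2  6  3 15  9 13  1 11  4 16  3  9
inc:    1  1  1  2  2  3  3  4  1  4  3  5  2  4
dec:    4  3  2  3  2  5  3  4  1  3  2  2  1  1
Best peak at i=5 (value 15): inc=3, dec=5, length 3+5−1 = 7.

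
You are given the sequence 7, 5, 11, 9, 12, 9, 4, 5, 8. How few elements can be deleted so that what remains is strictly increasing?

Fewest deletions = n − (longest strictly increasing subsequence).
Patience tails:
7 → extends → [7]
5 → replaces 7 → [5]
11 → extends → [5, 11]
9 → replaces 11 → [5, 9]
12 → extends → [5, 9, 12]
9 → already a tail → [5, 9, 12]
4 → replaces 5 → [4, 9, 12]
5 → replaces 9 → [4, 5, 12]
8 → replaces 12 → [4, 5, 8]
Longest strictly increasing subsequence has length 3, so deletions = 9 − 3 = 6.

6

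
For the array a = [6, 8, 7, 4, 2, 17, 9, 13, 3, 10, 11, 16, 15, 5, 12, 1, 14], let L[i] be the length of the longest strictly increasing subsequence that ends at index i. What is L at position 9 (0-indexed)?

4

dp[i] = 1 + max{dp[j] : j<i, a[j]<a[i]} (or 1 if no such j):
i:      0  1  2  3  4  5  6  7  8  9 10 11 12 13 14 15 16
a[i]:   6  8  7  4  2 17  9 13  3 10 11 16 15  5 12  1 14
dp:     1  2  2  1  1  3  3  4  2  4  5  6  6  3  6  1  7
At index 9 the value is 4.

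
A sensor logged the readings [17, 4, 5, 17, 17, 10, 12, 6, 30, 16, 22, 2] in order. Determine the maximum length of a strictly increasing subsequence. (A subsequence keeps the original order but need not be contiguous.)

6

Track the smallest tail for each achievable length (strict):
17 → extends → [17]
4 → replaces 17 → [4]
5 → extends → [4, 5]
17 → extends → [4, 5, 17]
17 → already a tail → [4, 5, 17]
10 → replaces 17 → [4, 5, 10]
12 → extends → [4, 5, 10, 12]
6 → replaces 10 → [4, 5, 6, 12]
30 → extends → [4, 5, 6, 12, 30]
16 → replaces 30 → [4, 5, 6, 12, 16]
22 → extends → [4, 5, 6, 12, 16, 22]
2 → replaces 4 → [2, 5, 6, 12, 16, 22]
Six tails, so the longest strictly increasing subsequence has length 6 (e.g. 4, 5, 10, 12, 16, 22).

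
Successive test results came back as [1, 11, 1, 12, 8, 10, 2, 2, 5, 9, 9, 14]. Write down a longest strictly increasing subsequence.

Patience tails give the LIS length; then backtrack through the dp parents:
1 → extends → [1]
11 → extends → [1, 11]
1 → already a tail → [1, 11]
12 → extends → [1, 11, 12]
8 → replaces 11 → [1, 8, 12]
10 → replaces 12 → [1, 8, 10]
2 → replaces 8 → [1, 2, 10]
2 → already a tail → [1, 2, 10]
5 → replaces 10 → [1, 2, 5]
9 → extends → [1, 2, 5, 9]
9 → already a tail → [1, 2, 5, 9]
14 → extends → [1, 2, 5, 9, 14]
Length 5; one witness is 1, 2, 5, 9, 14.

1, 2, 5, 9, 14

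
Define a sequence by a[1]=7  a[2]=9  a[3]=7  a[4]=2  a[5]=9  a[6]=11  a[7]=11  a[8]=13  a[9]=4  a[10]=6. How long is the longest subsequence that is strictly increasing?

Track the smallest tail for each achievable length (strict):
7 → extends → [7]
9 → extends → [7, 9]
7 → already a tail → [7, 9]
2 → replaces 7 → [2, 9]
9 → already a tail → [2, 9]
11 → extends → [2, 9, 11]
11 → already a tail → [2, 9, 11]
13 → extends → [2, 9, 11, 13]
4 → replaces 9 → [2, 4, 11, 13]
6 → replaces 11 → [2, 4, 6, 13]
Four tails, so the longest strictly increasing subsequence has length 4 (e.g. 7, 9, 11, 13).

4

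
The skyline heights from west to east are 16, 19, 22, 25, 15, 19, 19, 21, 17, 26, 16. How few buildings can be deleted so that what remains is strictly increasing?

Fewest deletions = n − (longest strictly increasing subsequence).
Patience tails:
16 → extends → [16]
19 → extends → [16, 19]
22 → extends → [16, 19, 22]
25 → extends → [16, 19, 22, 25]
15 → replaces 16 → [15, 19, 22, 25]
19 → already a tail → [15, 19, 22, 25]
19 → already a tail → [15, 19, 22, 25]
21 → replaces 22 → [15, 19, 21, 25]
17 → replaces 19 → [15, 17, 21, 25]
26 → extends → [15, 17, 21, 25, 26]
16 → replaces 17 → [15, 16, 21, 25, 26]
Longest strictly increasing subsequence has length 5, so deletions = 11 − 5 = 6.

6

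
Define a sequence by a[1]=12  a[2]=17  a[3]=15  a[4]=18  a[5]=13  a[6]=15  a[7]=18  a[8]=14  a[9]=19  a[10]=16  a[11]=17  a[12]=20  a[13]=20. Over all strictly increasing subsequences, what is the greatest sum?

Let S[i] be the best sum of a strictly increasing subsequence ending at i:
i:      1  2  3  4  5  6  7  8  9 10 11 12 13
a[i]:  12 17 15 18 13 15 18 14 19 16 17 20 20
S:     12 29 27 47 25 40 58 39 77 56 73 97 97
Maximum is 97 (e.g. 12 + 13 + 15 + 18 + 19 + 20).

97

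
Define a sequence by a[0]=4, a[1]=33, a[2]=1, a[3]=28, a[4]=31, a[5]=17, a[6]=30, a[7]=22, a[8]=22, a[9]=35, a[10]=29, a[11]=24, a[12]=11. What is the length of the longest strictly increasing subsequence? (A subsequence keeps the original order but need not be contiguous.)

Track the smallest tail for each achievable length (strict):
4 → extends → [4]
33 → extends → [4, 33]
1 → replaces 4 → [1, 33]
28 → replaces 33 → [1, 28]
31 → extends → [1, 28, 31]
17 → replaces 28 → [1, 17, 31]
30 → replaces 31 → [1, 17, 30]
22 → replaces 30 → [1, 17, 22]
22 → already a tail → [1, 17, 22]
35 → extends → [1, 17, 22, 35]
29 → replaces 35 → [1, 17, 22, 29]
24 → replaces 29 → [1, 17, 22, 24]
11 → replaces 17 → [1, 11, 22, 24]
Four tails, so the longest strictly increasing subsequence has length 4 (e.g. 4, 28, 31, 35).

4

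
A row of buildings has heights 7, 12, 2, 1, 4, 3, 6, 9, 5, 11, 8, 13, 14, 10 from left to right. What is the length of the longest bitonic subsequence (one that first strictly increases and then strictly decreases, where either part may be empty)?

8

inc[i] = longest strictly increasing subsequence ending at i; dec[i] = longest strictly decreasing subsequence starting at i:
i:      1  2  3  4  5  6  7  8  9 10 11 12 13 14
a[i]:   7 12  2  1  4  3  6  9  5 11  8 13 14 10
inc:    1  2  1  1  2  2  3  4  3  5  4  6  7  5
dec:    3  3  2  1  2  1  2  2  1  2  1  2  2  1
Best peak at i=13 (value 14): inc=7, dec=2, length 7+2−1 = 8.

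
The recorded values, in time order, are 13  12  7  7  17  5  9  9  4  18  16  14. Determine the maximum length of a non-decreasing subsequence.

5

Track the smallest tail for each achievable length (allowing ties):
13 → extends → [13]
12 → replaces 13 → [12]
7 → replaces 12 → [7]
7 → extends → [7, 7]
17 → extends → [7, 7, 17]
5 → replaces 7 → [5, 7, 17]
9 → replaces 17 → [5, 7, 9]
9 → extends → [5, 7, 9, 9]
4 → replaces 5 → [4, 7, 9, 9]
18 → extends → [4, 7, 9, 9, 18]
16 → replaces 18 → [4, 7, 9, 9, 16]
14 → replaces 16 → [4, 7, 9, 9, 14]
Five tails, so the longest non-decreasing subsequence has length 5 (e.g. 7, 7, 9, 9, 18).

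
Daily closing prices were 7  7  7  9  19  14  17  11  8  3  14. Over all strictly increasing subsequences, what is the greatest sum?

Let S[i] be the best sum of a strictly increasing subsequence ending at i:
i:      1  2  3  4  5  6  7  8  9 10 11
a[i]:   7  7  7  9 19 14 17 11  8  3 14
S:      7  7  7 16 35 30 47 27 15  3 41
Maximum is 47 (e.g. 7 + 9 + 14 + 17).

47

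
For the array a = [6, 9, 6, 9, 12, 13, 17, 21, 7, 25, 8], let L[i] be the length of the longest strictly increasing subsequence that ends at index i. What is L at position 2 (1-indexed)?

dp[i] = 1 + max{dp[j] : j<i, a[j]<a[i]} (or 1 if no such j):
i:      1  2  3  4  5  6  7  8  9 10 11
a[i]:   6  9  6  9 12 13 17 21  7 25  8
dp:     1  2  1  2  3  4  5  6  2  7  3
At index 2 the value is 2.

2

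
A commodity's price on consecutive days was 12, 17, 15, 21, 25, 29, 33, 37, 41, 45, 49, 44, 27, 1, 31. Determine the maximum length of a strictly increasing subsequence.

10

Track the smallest tail for each achievable length (strict):
12 → extends → [12]
17 → extends → [12, 17]
15 → replaces 17 → [12, 15]
21 → extends → [12, 15, 21]
25 → extends → [12, 15, 21, 25]
29 → extends → [12, 15, 21, 25, 29]
33 → extends → [12, 15, 21, 25, 29, 33]
37 → extends → [12, 15, 21, 25, 29, 33, 37]
41 → extends → [12, 15, 21, 25, 29, 33, 37, 41]
45 → extends → [12, 15, 21, 25, 29, 33, 37, 41, 45]
49 → extends → [12, 15, 21, 25, 29, 33, 37, 41, 45, 49]
44 → replaces 45 → [12, 15, 21, 25, 29, 33, 37, 41, 44, 49]
27 → replaces 29 → [12, 15, 21, 25, 27, 33, 37, 41, 44, 49]
1 → replaces 12 → [1, 15, 21, 25, 27, 33, 37, 41, 44, 49]
31 → replaces 33 → [1, 15, 21, 25, 27, 31, 37, 41, 44, 49]
Ten tails, so the longest strictly increasing subsequence has length 10 (e.g. 12, 17, 21, 25, 29, 33, 37, 41, 45, 49).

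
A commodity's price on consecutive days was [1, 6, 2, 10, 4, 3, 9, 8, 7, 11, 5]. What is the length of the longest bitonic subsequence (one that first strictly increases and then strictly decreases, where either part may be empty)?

7

inc[i] = longest strictly increasing subsequence ending at i; dec[i] = longest strictly decreasing subsequence starting at i:
i:      1  2  3  4  5  6  7  8  9 10 11
a[i]:   1  6  2 10  4  3  9  8  7 11  5
inc:    1  2  2  3  3  3  4  4  4  5  4
dec:    1  3  1  5  2  1  4  3  2  2  1
Best peak at i=4 (value 10): inc=3, dec=5, length 3+5−1 = 7.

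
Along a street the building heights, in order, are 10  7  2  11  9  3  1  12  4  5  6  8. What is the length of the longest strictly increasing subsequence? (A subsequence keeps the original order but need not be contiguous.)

Track the smallest tail for each achievable length (strict):
10 → extends → [10]
7 → replaces 10 → [7]
2 → replaces 7 → [2]
11 → extends → [2, 11]
9 → replaces 11 → [2, 9]
3 → replaces 9 → [2, 3]
1 → replaces 2 → [1, 3]
12 → extends → [1, 3, 12]
4 → replaces 12 → [1, 3, 4]
5 → extends → [1, 3, 4, 5]
6 → extends → [1, 3, 4, 5, 6]
8 → extends → [1, 3, 4, 5, 6, 8]
Six tails, so the longest strictly increasing subsequence has length 6 (e.g. 2, 3, 4, 5, 6, 8).

6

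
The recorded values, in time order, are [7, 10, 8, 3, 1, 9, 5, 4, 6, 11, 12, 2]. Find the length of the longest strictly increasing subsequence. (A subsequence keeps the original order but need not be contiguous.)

5

Let dp[i] be the length of the longest such subsequence ending at index i:
i:      1  2  3  4  5  6  7  8  9 10 11 12
a[i]:   7 10  8  3  1  9  5  4  6 11 12  2
dp:     1  2  2  1  1  3  2  2  3  4  5  2
Maximum dp value is 5.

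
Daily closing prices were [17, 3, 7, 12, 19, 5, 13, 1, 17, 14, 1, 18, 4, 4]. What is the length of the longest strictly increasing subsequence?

6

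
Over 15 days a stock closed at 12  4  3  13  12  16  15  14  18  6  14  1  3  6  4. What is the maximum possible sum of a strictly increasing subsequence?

Let S[i] be the best sum of a strictly increasing subsequence ending at i:
i:      1  2  3  4  5  6  7  8  9 10 11 12 13 14 15
a[i]:  12  4  3 13 12 16 15 14 18  6 14  1  3  6  4
S:     12  4  3 25 16 41 40 39 59 10 39  1  4 10  8
Maximum is 59 (e.g. 12 + 13 + 16 + 18).

59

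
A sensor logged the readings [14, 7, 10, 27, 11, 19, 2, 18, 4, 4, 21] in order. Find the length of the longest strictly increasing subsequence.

5

Let dp[i] be the length of the longest such subsequence ending at index i:
i:      1  2  3  4  5  6  7  8  9 10 11
a[i]:  14  7 10 27 11 19  2 18  4  4 21
dp:     1  1  2  3  3  4  1  4  2  2  5
Maximum dp value is 5.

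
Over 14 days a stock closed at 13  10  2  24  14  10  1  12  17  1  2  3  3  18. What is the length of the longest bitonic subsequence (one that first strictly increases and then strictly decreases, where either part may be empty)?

inc[i] = longest strictly increasing subsequence ending at i; dec[i] = longest strictly decreasing subsequence starting at i:
i:      1  2  3  4  5  6  7  8  9 10 11 12 13 14
a[i]:  13 10  2 24 14 10  1 12 17  1  2  3  3 18
inc:    1  1  1  2  2  2  1  3  4  1  2  3  3  5
dec:    4  3  2  4  3  2  1  2  2  1  1  1  1  1
Best peak at i=4 (value 24): inc=2, dec=4, length 2+4−1 = 5.

5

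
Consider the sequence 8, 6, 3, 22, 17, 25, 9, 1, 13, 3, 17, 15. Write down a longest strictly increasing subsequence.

Patience tails give the LIS length; then backtrack through the dp parents:
8 → extends → [8]
6 → replaces 8 → [6]
3 → replaces 6 → [3]
22 → extends → [3, 22]
17 → replaces 22 → [3, 17]
25 → extends → [3, 17, 25]
9 → replaces 17 → [3, 9, 25]
1 → replaces 3 → [1, 9, 25]
13 → replaces 25 → [1, 9, 13]
3 → replaces 9 → [1, 3, 13]
17 → extends → [1, 3, 13, 17]
15 → replaces 17 → [1, 3, 13, 15]
Length 4; one witness is 8, 9, 13, 17.

8, 9, 13, 17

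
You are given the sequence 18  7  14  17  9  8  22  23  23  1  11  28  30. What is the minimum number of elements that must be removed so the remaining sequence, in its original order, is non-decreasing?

5

Fewest deletions = n − (longest non-decreasing subsequence).
Patience tails:
18 → extends → [18]
7 → replaces 18 → [7]
14 → extends → [7, 14]
17 → extends → [7, 14, 17]
9 → replaces 14 → [7, 9, 17]
8 → replaces 9 → [7, 8, 17]
22 → extends → [7, 8, 17, 22]
23 → extends → [7, 8, 17, 22, 23]
23 → extends → [7, 8, 17, 22, 23, 23]
1 → replaces 7 → [1, 8, 17, 22, 23, 23]
11 → replaces 17 → [1, 8, 11, 22, 23, 23]
28 → extends → [1, 8, 11, 22, 23, 23, 28]
30 → extends → [1, 8, 11, 22, 23, 23, 28, 30]
Longest non-decreasing subsequence has length 8, so deletions = 13 − 8 = 5.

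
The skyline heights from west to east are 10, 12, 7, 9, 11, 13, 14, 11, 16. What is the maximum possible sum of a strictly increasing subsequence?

70

Let S[i] be the best sum of a strictly increasing subsequence ending at i:
i:      1  2  3  4  5  6  7  8  9
a[i]:  10 12  7  9 11 13 14 11 16
S:     10 22  7 16 27 40 54 27 70
Maximum is 70 (e.g. 7 + 9 + 11 + 13 + 14 + 16).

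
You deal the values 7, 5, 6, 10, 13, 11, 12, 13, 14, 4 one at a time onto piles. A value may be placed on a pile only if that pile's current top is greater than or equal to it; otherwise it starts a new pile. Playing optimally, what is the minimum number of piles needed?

7

Place each on the leftmost legal pile:
7 → new pile 1 (tops now [7])
5 → pile 1 (tops now [5])
6 → new pile 2 (tops now [5, 6])
10 → new pile 3 (tops now [5, 6, 10])
13 → new pile 4 (tops now [5, 6, 10, 13])
11 → pile 4 (tops now [5, 6, 10, 11])
12 → new pile 5 (tops now [5, 6, 10, 11, 12])
13 → new pile 6 (tops now [5, 6, 10, 11, 12, 13])
14 → new pile 7 (tops now [5, 6, 10, 11, 12, 13, 14])
4 → pile 1 (tops now [4, 6, 10, 11, 12, 13, 14])
Seven piles.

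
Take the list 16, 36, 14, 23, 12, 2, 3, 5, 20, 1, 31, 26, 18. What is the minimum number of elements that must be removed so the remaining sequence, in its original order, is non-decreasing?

8

Fewest deletions = n − (longest non-decreasing subsequence).
i:      1  2  3  4  5  6  7  8  9 10 11 12 13
a[i]:  16 36 14 23 12  2  3  5 20  1 31 26 18
dp:     1  2  1  2  1  1  2  3  4  1  5  5  4
max dp = 5, so deletions = 13 − 5 = 8.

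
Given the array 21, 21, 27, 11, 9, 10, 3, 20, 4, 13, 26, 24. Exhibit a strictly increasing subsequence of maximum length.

9, 10, 20, 26

Patience tails give the LIS length; then backtrack through the dp parents:
21 → extends → [21]
21 → already a tail → [21]
27 → extends → [21, 27]
11 → replaces 21 → [11, 27]
9 → replaces 11 → [9, 27]
10 → replaces 27 → [9, 10]
3 → replaces 9 → [3, 10]
20 → extends → [3, 10, 20]
4 → replaces 10 → [3, 4, 20]
13 → replaces 20 → [3, 4, 13]
26 → extends → [3, 4, 13, 26]
24 → replaces 26 → [3, 4, 13, 24]
Length 4; one witness is 9, 10, 20, 26.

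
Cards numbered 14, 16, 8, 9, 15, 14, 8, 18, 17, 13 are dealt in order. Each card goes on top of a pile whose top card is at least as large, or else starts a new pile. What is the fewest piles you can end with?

4

Place each on the leftmost legal pile:
14 → new pile 1 (tops now [14])
16 → new pile 2 (tops now [14, 16])
8 → pile 1 (tops now [8, 16])
9 → pile 2 (tops now [8, 9])
15 → new pile 3 (tops now [8, 9, 15])
14 → pile 3 (tops now [8, 9, 14])
8 → pile 1 (tops now [8, 9, 14])
18 → new pile 4 (tops now [8, 9, 14, 18])
17 → pile 4 (tops now [8, 9, 14, 17])
13 → pile 3 (tops now [8, 9, 13, 17])
Four piles.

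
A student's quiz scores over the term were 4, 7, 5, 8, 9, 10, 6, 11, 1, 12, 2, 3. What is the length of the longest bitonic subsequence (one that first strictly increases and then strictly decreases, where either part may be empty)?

8

inc[i] = longest strictly increasing subsequence ending at i; dec[i] = longest strictly decreasing subsequence starting at i:
i:      1  2  3  4  5  6  7  8  9 10 11 12
a[i]:   4  7  5  8  9 10  6 11  1 12  2  3
inc:    1  2  2  3  4  5  3  6  1  7  2  3
dec:    2  3  2  3  3  3  2  2  1  2  1  1
Best peak at i=10 (value 12): inc=7, dec=2, length 7+2−1 = 8.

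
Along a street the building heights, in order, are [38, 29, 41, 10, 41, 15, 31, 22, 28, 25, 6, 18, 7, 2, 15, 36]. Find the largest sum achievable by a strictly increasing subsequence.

111

Let S[i] be the best sum of a strictly increasing subsequence ending at i:
i:       1   2   3   4   5   6   7   8   9  10  11  12  13  14  15  16
a[i]:   38  29  41  10  41  15  31  22  28  25   6  18   7   2  15  36
S:      38  29  79  10  79  25  60  47  75  72   6  43  13   2  28 111
Maximum is 111 (e.g. 10 + 15 + 22 + 28 + 36).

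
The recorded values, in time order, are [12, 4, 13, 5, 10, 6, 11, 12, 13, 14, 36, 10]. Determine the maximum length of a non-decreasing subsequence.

8

Let dp[i] be the length of the longest such subsequence ending at index i:
i:      1  2  3  4  5  6  7  8  9 10 11 12
a[i]:  12  4 13  5 10  6 11 12 13 14 36 10
dp:     1  1  2  2  3  3  4  5  6  7  8  4
Maximum dp value is 8.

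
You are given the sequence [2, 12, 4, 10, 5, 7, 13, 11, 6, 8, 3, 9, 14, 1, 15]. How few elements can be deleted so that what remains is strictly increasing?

7

Fewest deletions = n − (longest strictly increasing subsequence).
Patience tails:
2 → extends → [2]
12 → extends → [2, 12]
4 → replaces 12 → [2, 4]
10 → extends → [2, 4, 10]
5 → replaces 10 → [2, 4, 5]
7 → extends → [2, 4, 5, 7]
13 → extends → [2, 4, 5, 7, 13]
11 → replaces 13 → [2, 4, 5, 7, 11]
6 → replaces 7 → [2, 4, 5, 6, 11]
8 → replaces 11 → [2, 4, 5, 6, 8]
3 → replaces 4 → [2, 3, 5, 6, 8]
9 → extends → [2, 3, 5, 6, 8, 9]
14 → extends → [2, 3, 5, 6, 8, 9, 14]
1 → replaces 2 → [1, 3, 5, 6, 8, 9, 14]
15 → extends → [1, 3, 5, 6, 8, 9, 14, 15]
Longest strictly increasing subsequence has length 8, so deletions = 15 − 8 = 7.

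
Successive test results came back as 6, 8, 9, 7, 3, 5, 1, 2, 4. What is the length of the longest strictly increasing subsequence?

3

Track the smallest tail for each achievable length (strict):
6 → extends → [6]
8 → extends → [6, 8]
9 → extends → [6, 8, 9]
7 → replaces 8 → [6, 7, 9]
3 → replaces 6 → [3, 7, 9]
5 → replaces 7 → [3, 5, 9]
1 → replaces 3 → [1, 5, 9]
2 → replaces 5 → [1, 2, 9]
4 → replaces 9 → [1, 2, 4]
Three tails, so the longest strictly increasing subsequence has length 3 (e.g. 6, 8, 9).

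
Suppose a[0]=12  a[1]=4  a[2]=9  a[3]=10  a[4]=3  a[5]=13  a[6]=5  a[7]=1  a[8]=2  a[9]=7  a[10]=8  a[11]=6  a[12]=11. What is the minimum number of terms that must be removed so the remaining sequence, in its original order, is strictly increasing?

8

Fewest deletions = n − (longest strictly increasing subsequence).
Patience tails:
12 → extends → [12]
4 → replaces 12 → [4]
9 → extends → [4, 9]
10 → extends → [4, 9, 10]
3 → replaces 4 → [3, 9, 10]
13 → extends → [3, 9, 10, 13]
5 → replaces 9 → [3, 5, 10, 13]
1 → replaces 3 → [1, 5, 10, 13]
2 → replaces 5 → [1, 2, 10, 13]
7 → replaces 10 → [1, 2, 7, 13]
8 → replaces 13 → [1, 2, 7, 8]
6 → replaces 7 → [1, 2, 6, 8]
11 → extends → [1, 2, 6, 8, 11]
Longest strictly increasing subsequence has length 5, so deletions = 13 − 5 = 8.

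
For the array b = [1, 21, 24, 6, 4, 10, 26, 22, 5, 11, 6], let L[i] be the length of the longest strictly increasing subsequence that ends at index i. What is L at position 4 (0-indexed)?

dp[i] = 1 + max{dp[j] : j<i, b[j]<b[i]} (or 1 if no such j):
i:      0  1  2  3  4  5  6  7  8  9 10
b[i]:   1 21 24  6  4 10 26 22  5 11  6
dp:     1  2  3  2  2  3  4  4  3  4  4
At index 4 the value is 2.

2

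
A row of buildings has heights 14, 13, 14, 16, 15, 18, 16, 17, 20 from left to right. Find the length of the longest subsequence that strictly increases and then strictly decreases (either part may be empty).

6

inc[i] = longest strictly increasing subsequence ending at i; dec[i] = longest strictly decreasing subsequence starting at i:
i:      1  2  3  4  5  6  7  8  9
a[i]:  14 13 14 16 15 18 16 17 20
inc:    1  1  2  3  3  4  4  5  6
dec:    2  1  1  2  1  2  1  1  1
Best peak at i=9 (value 20): inc=6, dec=1, length 6+1−1 = 6.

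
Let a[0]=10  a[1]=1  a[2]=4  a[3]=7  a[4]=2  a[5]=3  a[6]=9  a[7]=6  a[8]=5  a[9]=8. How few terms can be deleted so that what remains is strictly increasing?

Fewest deletions = n − (longest strictly increasing subsequence).
i:      0  1  2  3  4  5  6  7  8  9
a[i]:  10  1  4  7  2  3  9  6  5  8
dp:     1  1  2  3  2  3  4  4  4  5
max dp = 5, so deletions = 10 − 5 = 5.

5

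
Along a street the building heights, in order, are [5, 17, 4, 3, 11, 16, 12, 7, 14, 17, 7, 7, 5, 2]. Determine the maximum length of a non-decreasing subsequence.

5

Let dp[i] be the length of the longest such subsequence ending at index i:
i:      1  2  3  4  5  6  7  8  9 10 11 12 13 14
a[i]:   5 17  4  3 11 16 12  7 14 17  7  7  5  2
dp:     1  2  1  1  2  3  3  2  4  5  3  4  2  1
Maximum dp value is 5.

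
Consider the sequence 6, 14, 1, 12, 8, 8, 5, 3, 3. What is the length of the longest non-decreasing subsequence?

3

Track the smallest tail for each achievable length (allowing ties):
6 → extends → [6]
14 → extends → [6, 14]
1 → replaces 6 → [1, 14]
12 → replaces 14 → [1, 12]
8 → replaces 12 → [1, 8]
8 → extends → [1, 8, 8]
5 → replaces 8 → [1, 5, 8]
3 → replaces 5 → [1, 3, 8]
3 → replaces 8 → [1, 3, 3]
Three tails, so the longest non-decreasing subsequence has length 3 (e.g. 6, 8, 8).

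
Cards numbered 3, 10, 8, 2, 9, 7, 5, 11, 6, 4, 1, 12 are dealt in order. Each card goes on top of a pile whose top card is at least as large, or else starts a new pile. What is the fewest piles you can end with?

Place each on the leftmost legal pile:
3 → new pile 1 (tops now [3])
10 → new pile 2 (tops now [3, 10])
8 → pile 2 (tops now [3, 8])
2 → pile 1 (tops now [2, 8])
9 → new pile 3 (tops now [2, 8, 9])
7 → pile 2 (tops now [2, 7, 9])
5 → pile 2 (tops now [2, 5, 9])
11 → new pile 4 (tops now [2, 5, 9, 11])
6 → pile 3 (tops now [2, 5, 6, 11])
4 → pile 2 (tops now [2, 4, 6, 11])
1 → pile 1 (tops now [1, 4, 6, 11])
12 → new pile 5 (tops now [1, 4, 6, 11, 12])
Five piles.

5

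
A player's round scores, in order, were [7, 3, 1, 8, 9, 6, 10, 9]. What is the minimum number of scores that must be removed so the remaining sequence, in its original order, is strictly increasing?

Fewest deletions = n − (longest strictly increasing subsequence).
Patience tails:
7 → extends → [7]
3 → replaces 7 → [3]
1 → replaces 3 → [1]
8 → extends → [1, 8]
9 → extends → [1, 8, 9]
6 → replaces 8 → [1, 6, 9]
10 → extends → [1, 6, 9, 10]
9 → already a tail → [1, 6, 9, 10]
Longest strictly increasing subsequence has length 4, so deletions = 8 − 4 = 4.

4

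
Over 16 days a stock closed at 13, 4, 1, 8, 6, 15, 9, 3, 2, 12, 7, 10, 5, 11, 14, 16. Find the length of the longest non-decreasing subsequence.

Let dp[i] be the length of the longest such subsequence ending at index i:
i:      1  2  3  4  5  6  7  8  9 10 11 12 13 14 15 16
a[i]:  13  4  1  8  6 15  9  3  2 12  7 10  5 11 14 16
dp:     1  1  1  2  2  3  3  2  2  4  3  4  3  5  6  7
Maximum dp value is 7.

7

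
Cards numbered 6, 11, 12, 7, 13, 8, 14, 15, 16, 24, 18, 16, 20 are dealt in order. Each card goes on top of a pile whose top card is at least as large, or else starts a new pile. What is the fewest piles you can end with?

9

The minimum number of non-increasing subsequences covering a sequence equals the length of its longest strictly increasing subsequence.
LIS length is 9 (e.g. 6, 11, 12, 13, 14, 15, 16, 18, 20), so 9 piles are needed.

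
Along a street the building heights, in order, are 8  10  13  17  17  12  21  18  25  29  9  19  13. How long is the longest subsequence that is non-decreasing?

8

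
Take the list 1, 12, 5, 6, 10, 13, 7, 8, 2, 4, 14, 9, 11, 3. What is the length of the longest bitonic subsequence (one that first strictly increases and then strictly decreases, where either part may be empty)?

inc[i] = longest strictly increasing subsequence ending at i; dec[i] = longest strictly decreasing subsequence starting at i:
i:      1  2  3  4  5  6  7  8  9 10 11 12 13 14
a[i]:   1 12  5  6 10 13  7  8  2  4 14  9 11  3
inc:    1  2  2  3  4  5  4  5  2  3  6  6  7  3
dec:    1  5  3  3  4  4  3  3  1  2  3  2  2  1
Best peak at i=6 (value 13): inc=5, dec=4, length 5+4−1 = 8.

8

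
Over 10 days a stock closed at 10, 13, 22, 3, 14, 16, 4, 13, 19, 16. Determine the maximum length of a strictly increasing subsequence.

5

Track the smallest tail for each achievable length (strict):
10 → extends → [10]
13 → extends → [10, 13]
22 → extends → [10, 13, 22]
3 → replaces 10 → [3, 13, 22]
14 → replaces 22 → [3, 13, 14]
16 → extends → [3, 13, 14, 16]
4 → replaces 13 → [3, 4, 14, 16]
13 → replaces 14 → [3, 4, 13, 16]
19 → extends → [3, 4, 13, 16, 19]
16 → already a tail → [3, 4, 13, 16, 19]
Five tails, so the longest strictly increasing subsequence has length 5 (e.g. 10, 13, 14, 16, 19).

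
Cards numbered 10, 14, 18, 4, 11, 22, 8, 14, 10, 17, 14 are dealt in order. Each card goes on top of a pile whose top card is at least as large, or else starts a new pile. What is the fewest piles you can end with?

4

Place each on the leftmost legal pile:
10 → new pile 1 (tops now [10])
14 → new pile 2 (tops now [10, 14])
18 → new pile 3 (tops now [10, 14, 18])
4 → pile 1 (tops now [4, 14, 18])
11 → pile 2 (tops now [4, 11, 18])
22 → new pile 4 (tops now [4, 11, 18, 22])
8 → pile 2 (tops now [4, 8, 18, 22])
14 → pile 3 (tops now [4, 8, 14, 22])
10 → pile 3 (tops now [4, 8, 10, 22])
17 → pile 4 (tops now [4, 8, 10, 17])
14 → pile 4 (tops now [4, 8, 10, 14])
Four piles.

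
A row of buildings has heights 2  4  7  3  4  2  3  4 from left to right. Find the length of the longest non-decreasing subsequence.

Let dp[i] be the length of the longest such subsequence ending at index i:
i:     1 2 3 4 5 6 7 8
a[i]:  2 4 7 3 4 2 3 4
dp:    1 2 3 2 3 2 3 4
Maximum dp value is 4.

4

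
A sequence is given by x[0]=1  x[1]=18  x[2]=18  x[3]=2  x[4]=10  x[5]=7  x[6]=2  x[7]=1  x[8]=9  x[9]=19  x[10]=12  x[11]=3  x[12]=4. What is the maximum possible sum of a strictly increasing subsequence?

Let S[i] be the best sum of a strictly increasing subsequence ending at i:
i:      0  1  2  3  4  5  6  7  8  9 10 11 12
x[i]:   1 18 18  2 10  7  2  1  9 19 12  3  4
S:      1 19 19  3 13 10  3  1 19 38 31  6 10
Maximum is 38 (e.g. 1 + 2 + 7 + 9 + 19).

38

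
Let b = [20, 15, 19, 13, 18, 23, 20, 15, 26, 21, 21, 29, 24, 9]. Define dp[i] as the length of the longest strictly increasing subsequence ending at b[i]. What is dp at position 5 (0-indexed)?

dp[i] = 1 + max{dp[j] : j<i, b[j]<b[i]} (or 1 if no such j):
i:      0  1  2  3  4  5  6  7  8  9 10 11 12 13
b[i]:  20 15 19 13 18 23 20 15 26 21 21 29 24  9
dp:     1  1  2  1  2  3  3  2  4  4  4  5  5  1
At index 5 the value is 3.

3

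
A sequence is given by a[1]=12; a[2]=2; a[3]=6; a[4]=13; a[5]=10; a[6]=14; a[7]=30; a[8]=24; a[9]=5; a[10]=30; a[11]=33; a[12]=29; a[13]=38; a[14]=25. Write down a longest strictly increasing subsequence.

Patience tails give the LIS length; then backtrack through the dp parents:
12 → extends → [12]
2 → replaces 12 → [2]
6 → extends → [2, 6]
13 → extends → [2, 6, 13]
10 → replaces 13 → [2, 6, 10]
14 → extends → [2, 6, 10, 14]
30 → extends → [2, 6, 10, 14, 30]
24 → replaces 30 → [2, 6, 10, 14, 24]
5 → replaces 6 → [2, 5, 10, 14, 24]
30 → extends → [2, 5, 10, 14, 24, 30]
33 → extends → [2, 5, 10, 14, 24, 30, 33]
29 → replaces 30 → [2, 5, 10, 14, 24, 29, 33]
38 → extends → [2, 5, 10, 14, 24, 29, 33, 38]
25 → replaces 29 → [2, 5, 10, 14, 24, 25, 33, 38]
Length 8; one witness is 2, 6, 13, 14, 24, 30, 33, 38.

2, 6, 13, 14, 24, 30, 33, 38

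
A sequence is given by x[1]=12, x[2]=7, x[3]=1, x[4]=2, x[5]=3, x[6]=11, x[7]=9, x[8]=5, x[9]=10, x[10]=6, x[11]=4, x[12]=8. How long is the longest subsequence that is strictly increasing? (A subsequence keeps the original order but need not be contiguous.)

6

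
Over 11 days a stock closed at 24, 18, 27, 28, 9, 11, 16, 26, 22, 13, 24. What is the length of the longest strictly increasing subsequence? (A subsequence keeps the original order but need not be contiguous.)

Let dp[i] be the length of the longest such subsequence ending at index i:
i:      1  2  3  4  5  6  7  8  9 10 11
a[i]:  24 18 27 28  9 11 16 26 22 13 24
dp:     1  1  2  3  1  2  3  4  4  3  5
Maximum dp value is 5.

5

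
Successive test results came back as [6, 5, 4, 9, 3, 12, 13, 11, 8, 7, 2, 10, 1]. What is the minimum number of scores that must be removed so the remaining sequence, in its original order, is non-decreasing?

9

Fewest deletions = n − (longest non-decreasing subsequence).
i:      1  2  3  4  5  6  7  8  9 10 11 12 13
a[i]:   6  5  4  9  3 12 13 11  8  7  2 10  1
dp:     1  1  1  2  1  3  4  3  2  2  1  3  1
max dp = 4, so deletions = 13 − 4 = 9.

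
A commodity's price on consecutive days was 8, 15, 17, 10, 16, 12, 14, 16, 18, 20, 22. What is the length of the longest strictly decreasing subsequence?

3

Negate each value so 'decreasing' becomes 'increasing', then run patience tails on the negated sequence:
-8 → extends → [-8]
-15 → replaces -8 → [-15]
-17 → replaces -15 → [-17]
-10 → extends → [-17, -10]
-16 → replaces -10 → [-17, -16]
-12 → extends → [-17, -16, -12]
-14 → replaces -12 → [-17, -16, -14]
-16 → already a tail → [-17, -16, -14]
-18 → replaces -17 → [-18, -16, -14]
-20 → replaces -18 → [-20, -16, -14]
-22 → replaces -20 → [-22, -16, -14]
Three tails, so the longest strictly decreasing subsequence of the original has length 3.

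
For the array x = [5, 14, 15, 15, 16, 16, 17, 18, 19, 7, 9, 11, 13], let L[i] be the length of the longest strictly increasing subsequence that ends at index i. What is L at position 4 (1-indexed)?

dp[i] = 1 + max{dp[j] : j<i, x[j]<x[i]} (or 1 if no such j):
i:      1  2  3  4  5  6  7  8  9 10 11 12 13
x[i]:   5 14 15 15 16 16 17 18 19  7  9 11 13
dp:     1  2  3  3  4  4  5  6  7  2  3  4  5
At index 4 the value is 3.

3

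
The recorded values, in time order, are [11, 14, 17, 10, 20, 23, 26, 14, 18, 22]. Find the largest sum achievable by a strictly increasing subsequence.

Let S[i] be the best sum of a strictly increasing subsequence ending at i:
i:       1   2   3   4   5   6   7   8   9  10
a[i]:   11  14  17  10  20  23  26  14  18  22
S:      11  25  42  10  62  85 111  25  60  84
Maximum is 111 (e.g. 11 + 14 + 17 + 20 + 23 + 26).

111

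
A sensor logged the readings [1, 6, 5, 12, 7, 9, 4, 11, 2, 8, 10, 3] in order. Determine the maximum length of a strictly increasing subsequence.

Track the smallest tail for each achievable length (strict):
1 → extends → [1]
6 → extends → [1, 6]
5 → replaces 6 → [1, 5]
12 → extends → [1, 5, 12]
7 → replaces 12 → [1, 5, 7]
9 → extends → [1, 5, 7, 9]
4 → replaces 5 → [1, 4, 7, 9]
11 → extends → [1, 4, 7, 9, 11]
2 → replaces 4 → [1, 2, 7, 9, 11]
8 → replaces 9 → [1, 2, 7, 8, 11]
10 → replaces 11 → [1, 2, 7, 8, 10]
3 → replaces 7 → [1, 2, 3, 8, 10]
Five tails, so the longest strictly increasing subsequence has length 5 (e.g. 1, 6, 7, 9, 11).

5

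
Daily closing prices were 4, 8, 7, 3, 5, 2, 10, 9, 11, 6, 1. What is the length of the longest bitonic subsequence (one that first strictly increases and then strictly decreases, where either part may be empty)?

6

inc[i] = longest strictly increasing subsequence ending at i; dec[i] = longest strictly decreasing subsequence starting at i:
i:      1  2  3  4  5  6  7  8  9 10 11
a[i]:   4  8  7  3  5  2 10  9 11  6  1
inc:    1  2  2  1  2  1  3  3  4  3  1
dec:    4  5  4  3  3  2  4  3  3  2  1
Best peak at i=2 (value 8): inc=2, dec=5, length 2+5−1 = 6.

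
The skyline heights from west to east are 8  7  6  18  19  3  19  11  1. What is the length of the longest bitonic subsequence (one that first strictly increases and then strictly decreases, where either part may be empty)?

inc[i] = longest strictly increasing subsequence ending at i; dec[i] = longest strictly decreasing subsequence starting at i:
i:      1  2  3  4  5  6  7  8  9
a[i]:   8  7  6 18 19  3 19 11  1
inc:    1  1  1  2  3  1  3  2  1
dec:    5  4  3  3  3  2  3  2  1
Best peak at i=1 (value 8): inc=1, dec=5, length 1+5−1 = 5.

5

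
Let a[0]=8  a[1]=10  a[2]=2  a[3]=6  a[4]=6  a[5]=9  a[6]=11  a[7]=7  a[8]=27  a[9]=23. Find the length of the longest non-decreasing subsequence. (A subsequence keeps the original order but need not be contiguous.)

Let dp[i] be the length of the longest such subsequence ending at index i:
i:      0  1  2  3  4  5  6  7  8  9
a[i]:   8 10  2  6  6  9 11  7 27 23
dp:     1  2  1  2  3  4  5  4  6  6
Maximum dp value is 6.

6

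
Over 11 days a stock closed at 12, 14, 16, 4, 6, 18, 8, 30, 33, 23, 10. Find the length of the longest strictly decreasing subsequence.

Let dp[i] be the longest strictly decreasing subsequence ending at i:
i:      1  2  3  4  5  6  7  8  9 10 11
a[i]:  12 14 16  4  6 18  8 30 33 23 10
dp:     1  1  1  2  2  1  2  1  1  2  3
Maximum is 3.

3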